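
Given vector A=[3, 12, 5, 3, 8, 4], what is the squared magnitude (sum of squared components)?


|A|^2 = sum of squared components
A[0]^2 = 3^2 = 9
A[1]^2 = 12^2 = 144
A[2]^2 = 5^2 = 25
A[3]^2 = 3^2 = 9
A[4]^2 = 8^2 = 64
A[5]^2 = 4^2 = 16
Sum = 9 + 144 + 25 + 9 + 64 + 16 = 267

267


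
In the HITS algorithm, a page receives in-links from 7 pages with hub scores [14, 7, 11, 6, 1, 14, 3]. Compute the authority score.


Authority = sum of hub scores of in-linkers
In-link 1: hub score = 14
In-link 2: hub score = 7
In-link 3: hub score = 11
In-link 4: hub score = 6
In-link 5: hub score = 1
In-link 6: hub score = 14
In-link 7: hub score = 3
Authority = 14 + 7 + 11 + 6 + 1 + 14 + 3 = 56

56


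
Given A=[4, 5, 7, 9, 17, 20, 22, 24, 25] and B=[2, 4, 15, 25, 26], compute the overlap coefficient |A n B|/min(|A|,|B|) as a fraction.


A intersect B = [4, 25]
|A intersect B| = 2
min(|A|, |B|) = min(9, 5) = 5
Overlap = 2 / 5 = 2/5

2/5


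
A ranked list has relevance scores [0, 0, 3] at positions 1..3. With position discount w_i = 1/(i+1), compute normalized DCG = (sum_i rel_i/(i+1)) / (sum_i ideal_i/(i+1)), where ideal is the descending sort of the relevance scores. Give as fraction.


Position discount weights w_i = 1/(i+1) for i=1..3:
Weights = [1/2, 1/3, 1/4]
Actual relevance: [0, 0, 3]
DCG = 0/2 + 0/3 + 3/4 = 3/4
Ideal relevance (sorted desc): [3, 0, 0]
Ideal DCG = 3/2 + 0/3 + 0/4 = 3/2
nDCG = DCG / ideal_DCG = 3/4 / 3/2 = 1/2

1/2


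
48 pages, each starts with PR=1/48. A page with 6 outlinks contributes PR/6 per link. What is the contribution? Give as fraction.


Initial PR = 1/48 = 1/48
Outlinks = 6
Contribution per link = PR / outlinks
= 1/48 / 6
= 1/288

1/288


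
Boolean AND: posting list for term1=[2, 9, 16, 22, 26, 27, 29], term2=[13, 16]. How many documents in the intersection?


Boolean AND: find intersection of posting lists
term1 docs: [2, 9, 16, 22, 26, 27, 29]
term2 docs: [13, 16]
Intersection: [16]
|intersection| = 1

1


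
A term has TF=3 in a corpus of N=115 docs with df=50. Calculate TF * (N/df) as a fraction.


TF * (N/df)
= 3 * (115/50)
= 3 * 23/10
= 69/10

69/10


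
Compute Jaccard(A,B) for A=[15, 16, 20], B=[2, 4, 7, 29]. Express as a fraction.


A intersect B = []
|A intersect B| = 0
A union B = [2, 4, 7, 15, 16, 20, 29]
|A union B| = 7
Jaccard = 0/7 = 0

0


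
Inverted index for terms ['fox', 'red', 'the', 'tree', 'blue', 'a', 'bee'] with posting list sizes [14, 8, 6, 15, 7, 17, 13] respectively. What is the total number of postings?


Summing posting list sizes:
'fox': 14 postings
'red': 8 postings
'the': 6 postings
'tree': 15 postings
'blue': 7 postings
'a': 17 postings
'bee': 13 postings
Total = 14 + 8 + 6 + 15 + 7 + 17 + 13 = 80

80


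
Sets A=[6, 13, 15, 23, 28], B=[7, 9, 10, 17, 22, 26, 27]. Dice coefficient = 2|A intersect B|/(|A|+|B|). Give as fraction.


A intersect B = []
|A intersect B| = 0
|A| = 5, |B| = 7
Dice = 2*0 / (5+7)
= 0 / 12 = 0

0


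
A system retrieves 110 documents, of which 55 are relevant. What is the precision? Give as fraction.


Precision = relevant_retrieved / total_retrieved
= 55 / 110
= 55 / (55 + 55)
= 1/2

1/2


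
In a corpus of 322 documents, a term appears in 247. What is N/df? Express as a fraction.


IDF ratio = N / df
= 322 / 247
= 322/247

322/247


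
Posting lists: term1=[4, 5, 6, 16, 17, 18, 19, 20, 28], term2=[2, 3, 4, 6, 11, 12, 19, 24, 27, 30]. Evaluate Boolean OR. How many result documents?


Boolean OR: find union of posting lists
term1 docs: [4, 5, 6, 16, 17, 18, 19, 20, 28]
term2 docs: [2, 3, 4, 6, 11, 12, 19, 24, 27, 30]
Union: [2, 3, 4, 5, 6, 11, 12, 16, 17, 18, 19, 20, 24, 27, 28, 30]
|union| = 16

16


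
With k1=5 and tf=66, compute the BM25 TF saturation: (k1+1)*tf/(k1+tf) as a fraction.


BM25 TF component = (k1+1)*tf / (k1+tf)
k1 = 5, tf = 66
Numerator = (5+1)*66 = 396
Denominator = 5 + 66 = 71
= 396/71 = 396/71

396/71


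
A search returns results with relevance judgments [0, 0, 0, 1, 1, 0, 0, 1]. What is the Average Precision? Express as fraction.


Computing P@k for each relevant position:
Position 1: not relevant
Position 2: not relevant
Position 3: not relevant
Position 4: relevant, P@4 = 1/4 = 1/4
Position 5: relevant, P@5 = 2/5 = 2/5
Position 6: not relevant
Position 7: not relevant
Position 8: relevant, P@8 = 3/8 = 3/8
Sum of P@k = 1/4 + 2/5 + 3/8 = 41/40
AP = 41/40 / 3 = 41/120

41/120


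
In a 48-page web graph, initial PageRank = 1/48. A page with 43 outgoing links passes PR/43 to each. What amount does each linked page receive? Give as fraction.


Initial PR = 1/48 = 1/48
Outlinks = 43
Contribution per link = PR / outlinks
= 1/48 / 43
= 1/2064

1/2064


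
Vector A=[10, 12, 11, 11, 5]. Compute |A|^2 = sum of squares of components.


|A|^2 = sum of squared components
A[0]^2 = 10^2 = 100
A[1]^2 = 12^2 = 144
A[2]^2 = 11^2 = 121
A[3]^2 = 11^2 = 121
A[4]^2 = 5^2 = 25
Sum = 100 + 144 + 121 + 121 + 25 = 511

511


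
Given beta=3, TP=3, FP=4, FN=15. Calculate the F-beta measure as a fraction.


P = TP/(TP+FP) = 3/7 = 3/7
R = TP/(TP+FN) = 3/18 = 1/6
beta^2 = 3^2 = 9
(1 + beta^2) = 10
Numerator = (1+beta^2)*P*R = 5/7
Denominator = beta^2*P + R = 27/7 + 1/6 = 169/42
F_beta = 30/169

30/169


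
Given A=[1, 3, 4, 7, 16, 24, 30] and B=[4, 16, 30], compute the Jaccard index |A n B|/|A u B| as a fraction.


A intersect B = [4, 16, 30]
|A intersect B| = 3
A union B = [1, 3, 4, 7, 16, 24, 30]
|A union B| = 7
Jaccard = 3/7 = 3/7

3/7


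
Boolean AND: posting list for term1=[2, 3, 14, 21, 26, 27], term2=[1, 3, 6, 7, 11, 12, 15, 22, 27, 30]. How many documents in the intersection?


Boolean AND: find intersection of posting lists
term1 docs: [2, 3, 14, 21, 26, 27]
term2 docs: [1, 3, 6, 7, 11, 12, 15, 22, 27, 30]
Intersection: [3, 27]
|intersection| = 2

2


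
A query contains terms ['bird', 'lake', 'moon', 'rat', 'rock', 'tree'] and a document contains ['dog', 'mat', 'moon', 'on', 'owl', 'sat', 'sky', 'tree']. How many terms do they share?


Query terms: ['bird', 'lake', 'moon', 'rat', 'rock', 'tree']
Document terms: ['dog', 'mat', 'moon', 'on', 'owl', 'sat', 'sky', 'tree']
Common terms: ['moon', 'tree']
Overlap count = 2

2


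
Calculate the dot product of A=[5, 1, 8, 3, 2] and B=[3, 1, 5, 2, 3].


Dot product = sum of element-wise products
A[0]*B[0] = 5*3 = 15
A[1]*B[1] = 1*1 = 1
A[2]*B[2] = 8*5 = 40
A[3]*B[3] = 3*2 = 6
A[4]*B[4] = 2*3 = 6
Sum = 15 + 1 + 40 + 6 + 6 = 68

68


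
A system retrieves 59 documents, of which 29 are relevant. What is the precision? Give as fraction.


Precision = relevant_retrieved / total_retrieved
= 29 / 59
= 29 / (29 + 30)
= 29/59

29/59


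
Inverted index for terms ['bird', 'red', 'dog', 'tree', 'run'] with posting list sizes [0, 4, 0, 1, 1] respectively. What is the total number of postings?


Summing posting list sizes:
'bird': 0 postings
'red': 4 postings
'dog': 0 postings
'tree': 1 postings
'run': 1 postings
Total = 0 + 4 + 0 + 1 + 1 = 6

6


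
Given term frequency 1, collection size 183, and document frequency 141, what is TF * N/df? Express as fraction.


TF * (N/df)
= 1 * (183/141)
= 1 * 61/47
= 61/47

61/47


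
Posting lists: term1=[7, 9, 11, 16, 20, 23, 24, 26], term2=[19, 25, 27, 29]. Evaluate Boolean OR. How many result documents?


Boolean OR: find union of posting lists
term1 docs: [7, 9, 11, 16, 20, 23, 24, 26]
term2 docs: [19, 25, 27, 29]
Union: [7, 9, 11, 16, 19, 20, 23, 24, 25, 26, 27, 29]
|union| = 12

12


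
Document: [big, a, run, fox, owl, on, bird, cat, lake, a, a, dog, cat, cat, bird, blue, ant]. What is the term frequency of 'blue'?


Document has 17 words
Scanning for 'blue':
Found at positions: [15]
Count = 1

1


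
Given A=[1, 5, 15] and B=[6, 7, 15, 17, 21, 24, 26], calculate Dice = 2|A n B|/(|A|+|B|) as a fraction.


A intersect B = [15]
|A intersect B| = 1
|A| = 3, |B| = 7
Dice = 2*1 / (3+7)
= 2 / 10 = 1/5

1/5


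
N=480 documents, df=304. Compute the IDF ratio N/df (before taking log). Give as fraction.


IDF ratio = N / df
= 480 / 304
= 30/19

30/19


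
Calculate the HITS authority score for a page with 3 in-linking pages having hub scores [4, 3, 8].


Authority = sum of hub scores of in-linkers
In-link 1: hub score = 4
In-link 2: hub score = 3
In-link 3: hub score = 8
Authority = 4 + 3 + 8 = 15

15


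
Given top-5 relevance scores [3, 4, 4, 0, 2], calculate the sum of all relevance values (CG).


Cumulative Gain = sum of relevance scores
Position 1: rel=3, running sum=3
Position 2: rel=4, running sum=7
Position 3: rel=4, running sum=11
Position 4: rel=0, running sum=11
Position 5: rel=2, running sum=13
CG = 13

13


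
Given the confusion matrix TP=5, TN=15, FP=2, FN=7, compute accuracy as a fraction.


Accuracy = (TP + TN) / (TP + TN + FP + FN)
TP + TN = 5 + 15 = 20
Total = 5 + 15 + 2 + 7 = 29
Accuracy = 20 / 29 = 20/29

20/29


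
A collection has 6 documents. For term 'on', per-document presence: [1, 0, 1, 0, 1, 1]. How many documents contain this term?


Checking each document for 'on':
Doc 1: present
Doc 2: absent
Doc 3: present
Doc 4: absent
Doc 5: present
Doc 6: present
df = sum of presences = 1 + 0 + 1 + 0 + 1 + 1 = 4

4


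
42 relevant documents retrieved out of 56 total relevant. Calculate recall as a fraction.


Recall = retrieved_relevant / total_relevant
= 42 / 56
= 42 / (42 + 14)
= 3/4

3/4


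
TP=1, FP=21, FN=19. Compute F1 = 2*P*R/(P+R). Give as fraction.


F1 = 2 * P * R / (P + R)
P = TP/(TP+FP) = 1/22 = 1/22
R = TP/(TP+FN) = 1/20 = 1/20
2 * P * R = 2 * 1/22 * 1/20 = 1/220
P + R = 1/22 + 1/20 = 21/220
F1 = 1/220 / 21/220 = 1/21

1/21


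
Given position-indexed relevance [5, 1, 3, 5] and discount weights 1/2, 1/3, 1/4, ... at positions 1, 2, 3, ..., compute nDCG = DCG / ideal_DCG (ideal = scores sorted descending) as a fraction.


Position discount weights w_i = 1/(i+1) for i=1..4:
Weights = [1/2, 1/3, 1/4, 1/5]
Actual relevance: [5, 1, 3, 5]
DCG = 5/2 + 1/3 + 3/4 + 5/5 = 55/12
Ideal relevance (sorted desc): [5, 5, 3, 1]
Ideal DCG = 5/2 + 5/3 + 3/4 + 1/5 = 307/60
nDCG = DCG / ideal_DCG = 55/12 / 307/60 = 275/307

275/307


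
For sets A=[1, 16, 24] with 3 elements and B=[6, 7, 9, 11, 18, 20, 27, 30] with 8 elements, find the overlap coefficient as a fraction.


A intersect B = []
|A intersect B| = 0
min(|A|, |B|) = min(3, 8) = 3
Overlap = 0 / 3 = 0

0


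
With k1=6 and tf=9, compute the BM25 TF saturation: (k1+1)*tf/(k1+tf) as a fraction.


BM25 TF component = (k1+1)*tf / (k1+tf)
k1 = 6, tf = 9
Numerator = (6+1)*9 = 63
Denominator = 6 + 9 = 15
= 63/15 = 21/5

21/5


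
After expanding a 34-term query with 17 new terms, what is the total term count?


Original terms: 34
Expansion terms: 17
Total = 34 + 17 = 51

51


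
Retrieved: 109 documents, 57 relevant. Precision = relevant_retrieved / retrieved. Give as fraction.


Precision = relevant_retrieved / total_retrieved
= 57 / 109
= 57 / (57 + 52)
= 57/109

57/109


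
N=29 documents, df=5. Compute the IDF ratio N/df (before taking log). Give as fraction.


IDF ratio = N / df
= 29 / 5
= 29/5

29/5


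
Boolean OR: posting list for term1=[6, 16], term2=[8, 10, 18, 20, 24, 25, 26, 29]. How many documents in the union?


Boolean OR: find union of posting lists
term1 docs: [6, 16]
term2 docs: [8, 10, 18, 20, 24, 25, 26, 29]
Union: [6, 8, 10, 16, 18, 20, 24, 25, 26, 29]
|union| = 10

10


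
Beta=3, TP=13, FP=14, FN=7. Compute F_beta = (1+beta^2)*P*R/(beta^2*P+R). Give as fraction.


P = TP/(TP+FP) = 13/27 = 13/27
R = TP/(TP+FN) = 13/20 = 13/20
beta^2 = 3^2 = 9
(1 + beta^2) = 10
Numerator = (1+beta^2)*P*R = 169/54
Denominator = beta^2*P + R = 13/3 + 13/20 = 299/60
F_beta = 130/207

130/207


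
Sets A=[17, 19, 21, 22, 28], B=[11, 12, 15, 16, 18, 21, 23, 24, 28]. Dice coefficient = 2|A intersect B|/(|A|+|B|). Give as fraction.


A intersect B = [21, 28]
|A intersect B| = 2
|A| = 5, |B| = 9
Dice = 2*2 / (5+9)
= 4 / 14 = 2/7

2/7


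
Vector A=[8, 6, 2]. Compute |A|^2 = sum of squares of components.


|A|^2 = sum of squared components
A[0]^2 = 8^2 = 64
A[1]^2 = 6^2 = 36
A[2]^2 = 2^2 = 4
Sum = 64 + 36 + 4 = 104

104


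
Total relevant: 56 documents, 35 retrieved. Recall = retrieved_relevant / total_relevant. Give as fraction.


Recall = retrieved_relevant / total_relevant
= 35 / 56
= 35 / (35 + 21)
= 5/8

5/8


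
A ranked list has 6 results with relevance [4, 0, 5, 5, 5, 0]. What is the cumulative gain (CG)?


Cumulative Gain = sum of relevance scores
Position 1: rel=4, running sum=4
Position 2: rel=0, running sum=4
Position 3: rel=5, running sum=9
Position 4: rel=5, running sum=14
Position 5: rel=5, running sum=19
Position 6: rel=0, running sum=19
CG = 19

19


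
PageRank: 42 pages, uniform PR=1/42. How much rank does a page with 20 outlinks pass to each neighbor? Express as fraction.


Initial PR = 1/42 = 1/42
Outlinks = 20
Contribution per link = PR / outlinks
= 1/42 / 20
= 1/840

1/840


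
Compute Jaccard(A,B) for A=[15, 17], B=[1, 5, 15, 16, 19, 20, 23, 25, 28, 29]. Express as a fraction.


A intersect B = [15]
|A intersect B| = 1
A union B = [1, 5, 15, 16, 17, 19, 20, 23, 25, 28, 29]
|A union B| = 11
Jaccard = 1/11 = 1/11

1/11


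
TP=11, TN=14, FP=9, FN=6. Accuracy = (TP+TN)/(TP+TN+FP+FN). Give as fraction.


Accuracy = (TP + TN) / (TP + TN + FP + FN)
TP + TN = 11 + 14 = 25
Total = 11 + 14 + 9 + 6 = 40
Accuracy = 25 / 40 = 5/8

5/8


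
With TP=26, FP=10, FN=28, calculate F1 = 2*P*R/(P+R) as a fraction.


F1 = 2 * P * R / (P + R)
P = TP/(TP+FP) = 26/36 = 13/18
R = TP/(TP+FN) = 26/54 = 13/27
2 * P * R = 2 * 13/18 * 13/27 = 169/243
P + R = 13/18 + 13/27 = 65/54
F1 = 169/243 / 65/54 = 26/45

26/45


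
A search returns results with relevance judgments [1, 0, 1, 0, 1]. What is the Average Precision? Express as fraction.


Computing P@k for each relevant position:
Position 1: relevant, P@1 = 1/1 = 1
Position 2: not relevant
Position 3: relevant, P@3 = 2/3 = 2/3
Position 4: not relevant
Position 5: relevant, P@5 = 3/5 = 3/5
Sum of P@k = 1 + 2/3 + 3/5 = 34/15
AP = 34/15 / 3 = 34/45

34/45


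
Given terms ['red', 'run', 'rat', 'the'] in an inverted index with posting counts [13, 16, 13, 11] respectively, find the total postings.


Summing posting list sizes:
'red': 13 postings
'run': 16 postings
'rat': 13 postings
'the': 11 postings
Total = 13 + 16 + 13 + 11 = 53

53


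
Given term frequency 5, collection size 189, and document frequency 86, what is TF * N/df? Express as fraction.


TF * (N/df)
= 5 * (189/86)
= 5 * 189/86
= 945/86

945/86


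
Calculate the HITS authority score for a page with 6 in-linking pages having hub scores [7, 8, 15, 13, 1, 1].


Authority = sum of hub scores of in-linkers
In-link 1: hub score = 7
In-link 2: hub score = 8
In-link 3: hub score = 15
In-link 4: hub score = 13
In-link 5: hub score = 1
In-link 6: hub score = 1
Authority = 7 + 8 + 15 + 13 + 1 + 1 = 45

45


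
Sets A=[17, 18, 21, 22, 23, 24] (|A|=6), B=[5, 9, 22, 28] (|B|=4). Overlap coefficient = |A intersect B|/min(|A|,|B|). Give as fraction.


A intersect B = [22]
|A intersect B| = 1
min(|A|, |B|) = min(6, 4) = 4
Overlap = 1 / 4 = 1/4

1/4


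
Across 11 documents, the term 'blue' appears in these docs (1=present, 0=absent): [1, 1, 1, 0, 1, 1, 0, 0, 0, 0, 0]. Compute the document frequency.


Checking each document for 'blue':
Doc 1: present
Doc 2: present
Doc 3: present
Doc 4: absent
Doc 5: present
Doc 6: present
Doc 7: absent
Doc 8: absent
Doc 9: absent
Doc 10: absent
Doc 11: absent
df = sum of presences = 1 + 1 + 1 + 0 + 1 + 1 + 0 + 0 + 0 + 0 + 0 = 5

5


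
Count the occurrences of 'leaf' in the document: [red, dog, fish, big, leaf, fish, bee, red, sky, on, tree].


Document has 11 words
Scanning for 'leaf':
Found at positions: [4]
Count = 1

1


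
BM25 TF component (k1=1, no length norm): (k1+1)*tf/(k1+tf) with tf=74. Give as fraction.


BM25 TF component = (k1+1)*tf / (k1+tf)
k1 = 1, tf = 74
Numerator = (1+1)*74 = 148
Denominator = 1 + 74 = 75
= 148/75 = 148/75

148/75


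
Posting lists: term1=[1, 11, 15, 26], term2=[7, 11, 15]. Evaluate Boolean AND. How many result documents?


Boolean AND: find intersection of posting lists
term1 docs: [1, 11, 15, 26]
term2 docs: [7, 11, 15]
Intersection: [11, 15]
|intersection| = 2

2


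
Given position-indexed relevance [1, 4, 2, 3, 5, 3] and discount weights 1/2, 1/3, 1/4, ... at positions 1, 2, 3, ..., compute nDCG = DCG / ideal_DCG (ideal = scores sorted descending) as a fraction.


Position discount weights w_i = 1/(i+1) for i=1..6:
Weights = [1/2, 1/3, 1/4, 1/5, 1/6, 1/7]
Actual relevance: [1, 4, 2, 3, 5, 3]
DCG = 1/2 + 4/3 + 2/4 + 3/5 + 5/6 + 3/7 = 881/210
Ideal relevance (sorted desc): [5, 4, 3, 3, 2, 1]
Ideal DCG = 5/2 + 4/3 + 3/4 + 3/5 + 2/6 + 1/7 = 2377/420
nDCG = DCG / ideal_DCG = 881/210 / 2377/420 = 1762/2377

1762/2377


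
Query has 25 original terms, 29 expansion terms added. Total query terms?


Original terms: 25
Expansion terms: 29
Total = 25 + 29 = 54

54


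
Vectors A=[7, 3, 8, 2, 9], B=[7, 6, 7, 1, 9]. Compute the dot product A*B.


Dot product = sum of element-wise products
A[0]*B[0] = 7*7 = 49
A[1]*B[1] = 3*6 = 18
A[2]*B[2] = 8*7 = 56
A[3]*B[3] = 2*1 = 2
A[4]*B[4] = 9*9 = 81
Sum = 49 + 18 + 56 + 2 + 81 = 206

206


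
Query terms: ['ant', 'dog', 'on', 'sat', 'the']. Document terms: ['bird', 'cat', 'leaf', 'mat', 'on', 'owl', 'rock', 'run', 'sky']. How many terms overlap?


Query terms: ['ant', 'dog', 'on', 'sat', 'the']
Document terms: ['bird', 'cat', 'leaf', 'mat', 'on', 'owl', 'rock', 'run', 'sky']
Common terms: ['on']
Overlap count = 1

1


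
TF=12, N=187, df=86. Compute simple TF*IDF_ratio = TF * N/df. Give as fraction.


TF * (N/df)
= 12 * (187/86)
= 12 * 187/86
= 1122/43

1122/43


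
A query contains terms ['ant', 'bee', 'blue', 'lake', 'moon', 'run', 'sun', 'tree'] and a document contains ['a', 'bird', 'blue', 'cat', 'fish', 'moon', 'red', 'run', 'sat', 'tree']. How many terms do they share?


Query terms: ['ant', 'bee', 'blue', 'lake', 'moon', 'run', 'sun', 'tree']
Document terms: ['a', 'bird', 'blue', 'cat', 'fish', 'moon', 'red', 'run', 'sat', 'tree']
Common terms: ['blue', 'moon', 'run', 'tree']
Overlap count = 4

4


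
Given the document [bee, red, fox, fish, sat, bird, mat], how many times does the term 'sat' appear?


Document has 7 words
Scanning for 'sat':
Found at positions: [4]
Count = 1

1


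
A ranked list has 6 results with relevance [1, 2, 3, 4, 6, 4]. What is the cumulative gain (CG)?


Cumulative Gain = sum of relevance scores
Position 1: rel=1, running sum=1
Position 2: rel=2, running sum=3
Position 3: rel=3, running sum=6
Position 4: rel=4, running sum=10
Position 5: rel=6, running sum=16
Position 6: rel=4, running sum=20
CG = 20

20


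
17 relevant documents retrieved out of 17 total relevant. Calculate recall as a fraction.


Recall = retrieved_relevant / total_relevant
= 17 / 17
= 17 / (17 + 0)
= 1

1


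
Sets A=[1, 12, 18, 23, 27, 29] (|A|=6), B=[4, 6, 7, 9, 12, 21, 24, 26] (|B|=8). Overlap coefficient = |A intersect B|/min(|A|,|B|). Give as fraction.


A intersect B = [12]
|A intersect B| = 1
min(|A|, |B|) = min(6, 8) = 6
Overlap = 1 / 6 = 1/6

1/6


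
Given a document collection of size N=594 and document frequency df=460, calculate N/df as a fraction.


IDF ratio = N / df
= 594 / 460
= 297/230

297/230


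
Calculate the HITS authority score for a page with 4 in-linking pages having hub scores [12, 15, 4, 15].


Authority = sum of hub scores of in-linkers
In-link 1: hub score = 12
In-link 2: hub score = 15
In-link 3: hub score = 4
In-link 4: hub score = 15
Authority = 12 + 15 + 4 + 15 = 46

46


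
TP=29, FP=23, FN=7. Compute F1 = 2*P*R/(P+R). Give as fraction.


F1 = 2 * P * R / (P + R)
P = TP/(TP+FP) = 29/52 = 29/52
R = TP/(TP+FN) = 29/36 = 29/36
2 * P * R = 2 * 29/52 * 29/36 = 841/936
P + R = 29/52 + 29/36 = 319/234
F1 = 841/936 / 319/234 = 29/44

29/44


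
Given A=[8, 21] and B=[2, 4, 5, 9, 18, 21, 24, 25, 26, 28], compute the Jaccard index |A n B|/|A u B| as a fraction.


A intersect B = [21]
|A intersect B| = 1
A union B = [2, 4, 5, 8, 9, 18, 21, 24, 25, 26, 28]
|A union B| = 11
Jaccard = 1/11 = 1/11

1/11


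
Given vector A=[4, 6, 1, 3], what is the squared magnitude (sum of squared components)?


|A|^2 = sum of squared components
A[0]^2 = 4^2 = 16
A[1]^2 = 6^2 = 36
A[2]^2 = 1^2 = 1
A[3]^2 = 3^2 = 9
Sum = 16 + 36 + 1 + 9 = 62

62


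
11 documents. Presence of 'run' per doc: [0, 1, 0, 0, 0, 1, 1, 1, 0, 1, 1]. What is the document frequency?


Checking each document for 'run':
Doc 1: absent
Doc 2: present
Doc 3: absent
Doc 4: absent
Doc 5: absent
Doc 6: present
Doc 7: present
Doc 8: present
Doc 9: absent
Doc 10: present
Doc 11: present
df = sum of presences = 0 + 1 + 0 + 0 + 0 + 1 + 1 + 1 + 0 + 1 + 1 = 6

6


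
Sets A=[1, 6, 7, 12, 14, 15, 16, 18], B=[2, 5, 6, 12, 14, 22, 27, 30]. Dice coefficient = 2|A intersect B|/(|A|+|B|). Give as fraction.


A intersect B = [6, 12, 14]
|A intersect B| = 3
|A| = 8, |B| = 8
Dice = 2*3 / (8+8)
= 6 / 16 = 3/8

3/8


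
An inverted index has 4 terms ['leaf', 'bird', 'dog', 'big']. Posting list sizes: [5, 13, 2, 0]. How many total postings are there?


Summing posting list sizes:
'leaf': 5 postings
'bird': 13 postings
'dog': 2 postings
'big': 0 postings
Total = 5 + 13 + 2 + 0 = 20

20


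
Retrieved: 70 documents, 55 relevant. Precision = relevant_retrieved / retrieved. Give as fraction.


Precision = relevant_retrieved / total_retrieved
= 55 / 70
= 55 / (55 + 15)
= 11/14

11/14


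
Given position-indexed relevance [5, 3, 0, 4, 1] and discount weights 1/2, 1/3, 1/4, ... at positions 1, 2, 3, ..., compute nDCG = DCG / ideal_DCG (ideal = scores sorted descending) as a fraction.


Position discount weights w_i = 1/(i+1) for i=1..5:
Weights = [1/2, 1/3, 1/4, 1/5, 1/6]
Actual relevance: [5, 3, 0, 4, 1]
DCG = 5/2 + 3/3 + 0/4 + 4/5 + 1/6 = 67/15
Ideal relevance (sorted desc): [5, 4, 3, 1, 0]
Ideal DCG = 5/2 + 4/3 + 3/4 + 1/5 + 0/6 = 287/60
nDCG = DCG / ideal_DCG = 67/15 / 287/60 = 268/287

268/287


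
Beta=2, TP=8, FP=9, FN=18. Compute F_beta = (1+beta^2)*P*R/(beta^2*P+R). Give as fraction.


P = TP/(TP+FP) = 8/17 = 8/17
R = TP/(TP+FN) = 8/26 = 4/13
beta^2 = 2^2 = 4
(1 + beta^2) = 5
Numerator = (1+beta^2)*P*R = 160/221
Denominator = beta^2*P + R = 32/17 + 4/13 = 484/221
F_beta = 40/121

40/121


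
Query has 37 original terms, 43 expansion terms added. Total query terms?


Original terms: 37
Expansion terms: 43
Total = 37 + 43 = 80

80


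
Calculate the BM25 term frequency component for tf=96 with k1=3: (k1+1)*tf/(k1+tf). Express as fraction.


BM25 TF component = (k1+1)*tf / (k1+tf)
k1 = 3, tf = 96
Numerator = (3+1)*96 = 384
Denominator = 3 + 96 = 99
= 384/99 = 128/33

128/33


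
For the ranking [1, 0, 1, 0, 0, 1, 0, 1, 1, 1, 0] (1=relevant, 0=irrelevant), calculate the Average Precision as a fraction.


Computing P@k for each relevant position:
Position 1: relevant, P@1 = 1/1 = 1
Position 2: not relevant
Position 3: relevant, P@3 = 2/3 = 2/3
Position 4: not relevant
Position 5: not relevant
Position 6: relevant, P@6 = 3/6 = 1/2
Position 7: not relevant
Position 8: relevant, P@8 = 4/8 = 1/2
Position 9: relevant, P@9 = 5/9 = 5/9
Position 10: relevant, P@10 = 6/10 = 3/5
Position 11: not relevant
Sum of P@k = 1 + 2/3 + 1/2 + 1/2 + 5/9 + 3/5 = 172/45
AP = 172/45 / 6 = 86/135

86/135


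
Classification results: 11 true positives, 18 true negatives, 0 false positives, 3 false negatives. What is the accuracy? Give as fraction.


Accuracy = (TP + TN) / (TP + TN + FP + FN)
TP + TN = 11 + 18 = 29
Total = 11 + 18 + 0 + 3 = 32
Accuracy = 29 / 32 = 29/32

29/32


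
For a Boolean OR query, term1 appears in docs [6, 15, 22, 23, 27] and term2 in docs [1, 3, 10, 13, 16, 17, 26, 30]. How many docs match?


Boolean OR: find union of posting lists
term1 docs: [6, 15, 22, 23, 27]
term2 docs: [1, 3, 10, 13, 16, 17, 26, 30]
Union: [1, 3, 6, 10, 13, 15, 16, 17, 22, 23, 26, 27, 30]
|union| = 13

13


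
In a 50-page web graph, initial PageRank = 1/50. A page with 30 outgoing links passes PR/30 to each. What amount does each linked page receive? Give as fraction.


Initial PR = 1/50 = 1/50
Outlinks = 30
Contribution per link = PR / outlinks
= 1/50 / 30
= 1/1500

1/1500


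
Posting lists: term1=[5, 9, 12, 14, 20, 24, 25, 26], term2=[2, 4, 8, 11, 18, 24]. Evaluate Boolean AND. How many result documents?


Boolean AND: find intersection of posting lists
term1 docs: [5, 9, 12, 14, 20, 24, 25, 26]
term2 docs: [2, 4, 8, 11, 18, 24]
Intersection: [24]
|intersection| = 1

1


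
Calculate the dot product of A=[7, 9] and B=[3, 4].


Dot product = sum of element-wise products
A[0]*B[0] = 7*3 = 21
A[1]*B[1] = 9*4 = 36
Sum = 21 + 36 = 57

57


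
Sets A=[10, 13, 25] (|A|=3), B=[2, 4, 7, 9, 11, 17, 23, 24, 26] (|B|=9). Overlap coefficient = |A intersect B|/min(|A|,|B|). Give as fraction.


A intersect B = []
|A intersect B| = 0
min(|A|, |B|) = min(3, 9) = 3
Overlap = 0 / 3 = 0

0


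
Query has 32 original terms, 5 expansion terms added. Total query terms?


Original terms: 32
Expansion terms: 5
Total = 32 + 5 = 37

37


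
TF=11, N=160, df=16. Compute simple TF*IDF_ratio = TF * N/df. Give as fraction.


TF * (N/df)
= 11 * (160/16)
= 11 * 10
= 110

110


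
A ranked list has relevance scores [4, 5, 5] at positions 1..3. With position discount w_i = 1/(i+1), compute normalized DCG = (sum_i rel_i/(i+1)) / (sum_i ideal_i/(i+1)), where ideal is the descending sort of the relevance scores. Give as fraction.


Position discount weights w_i = 1/(i+1) for i=1..3:
Weights = [1/2, 1/3, 1/4]
Actual relevance: [4, 5, 5]
DCG = 4/2 + 5/3 + 5/4 = 59/12
Ideal relevance (sorted desc): [5, 5, 4]
Ideal DCG = 5/2 + 5/3 + 4/4 = 31/6
nDCG = DCG / ideal_DCG = 59/12 / 31/6 = 59/62

59/62


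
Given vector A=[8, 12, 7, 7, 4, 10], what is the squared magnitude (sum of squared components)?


|A|^2 = sum of squared components
A[0]^2 = 8^2 = 64
A[1]^2 = 12^2 = 144
A[2]^2 = 7^2 = 49
A[3]^2 = 7^2 = 49
A[4]^2 = 4^2 = 16
A[5]^2 = 10^2 = 100
Sum = 64 + 144 + 49 + 49 + 16 + 100 = 422

422


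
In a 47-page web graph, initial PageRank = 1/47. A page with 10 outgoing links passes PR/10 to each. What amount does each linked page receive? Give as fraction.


Initial PR = 1/47 = 1/47
Outlinks = 10
Contribution per link = PR / outlinks
= 1/47 / 10
= 1/470

1/470


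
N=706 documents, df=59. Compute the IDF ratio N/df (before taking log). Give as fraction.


IDF ratio = N / df
= 706 / 59
= 706/59

706/59


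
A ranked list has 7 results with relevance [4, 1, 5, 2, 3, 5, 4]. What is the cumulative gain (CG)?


Cumulative Gain = sum of relevance scores
Position 1: rel=4, running sum=4
Position 2: rel=1, running sum=5
Position 3: rel=5, running sum=10
Position 4: rel=2, running sum=12
Position 5: rel=3, running sum=15
Position 6: rel=5, running sum=20
Position 7: rel=4, running sum=24
CG = 24

24


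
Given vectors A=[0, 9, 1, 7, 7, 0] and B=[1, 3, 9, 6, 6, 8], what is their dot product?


Dot product = sum of element-wise products
A[0]*B[0] = 0*1 = 0
A[1]*B[1] = 9*3 = 27
A[2]*B[2] = 1*9 = 9
A[3]*B[3] = 7*6 = 42
A[4]*B[4] = 7*6 = 42
A[5]*B[5] = 0*8 = 0
Sum = 0 + 27 + 9 + 42 + 42 + 0 = 120

120


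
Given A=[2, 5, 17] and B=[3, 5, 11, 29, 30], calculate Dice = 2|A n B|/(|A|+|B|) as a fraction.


A intersect B = [5]
|A intersect B| = 1
|A| = 3, |B| = 5
Dice = 2*1 / (3+5)
= 2 / 8 = 1/4

1/4


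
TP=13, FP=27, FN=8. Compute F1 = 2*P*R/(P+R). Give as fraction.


F1 = 2 * P * R / (P + R)
P = TP/(TP+FP) = 13/40 = 13/40
R = TP/(TP+FN) = 13/21 = 13/21
2 * P * R = 2 * 13/40 * 13/21 = 169/420
P + R = 13/40 + 13/21 = 793/840
F1 = 169/420 / 793/840 = 26/61

26/61


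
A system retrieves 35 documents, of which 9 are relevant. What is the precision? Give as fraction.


Precision = relevant_retrieved / total_retrieved
= 9 / 35
= 9 / (9 + 26)
= 9/35

9/35


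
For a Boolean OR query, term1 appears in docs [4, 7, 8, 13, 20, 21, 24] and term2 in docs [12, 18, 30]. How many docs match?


Boolean OR: find union of posting lists
term1 docs: [4, 7, 8, 13, 20, 21, 24]
term2 docs: [12, 18, 30]
Union: [4, 7, 8, 12, 13, 18, 20, 21, 24, 30]
|union| = 10

10


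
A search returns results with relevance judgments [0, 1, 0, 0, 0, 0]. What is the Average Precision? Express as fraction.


Computing P@k for each relevant position:
Position 1: not relevant
Position 2: relevant, P@2 = 1/2 = 1/2
Position 3: not relevant
Position 4: not relevant
Position 5: not relevant
Position 6: not relevant
Sum of P@k = 1/2 = 1/2
AP = 1/2 / 1 = 1/2

1/2


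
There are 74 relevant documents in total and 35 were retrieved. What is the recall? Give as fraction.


Recall = retrieved_relevant / total_relevant
= 35 / 74
= 35 / (35 + 39)
= 35/74

35/74


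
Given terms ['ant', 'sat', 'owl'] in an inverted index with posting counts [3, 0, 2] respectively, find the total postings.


Summing posting list sizes:
'ant': 3 postings
'sat': 0 postings
'owl': 2 postings
Total = 3 + 0 + 2 = 5

5


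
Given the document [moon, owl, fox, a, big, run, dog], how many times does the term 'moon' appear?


Document has 7 words
Scanning for 'moon':
Found at positions: [0]
Count = 1

1


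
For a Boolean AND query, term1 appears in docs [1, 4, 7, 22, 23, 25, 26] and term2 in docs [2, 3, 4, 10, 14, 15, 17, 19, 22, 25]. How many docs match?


Boolean AND: find intersection of posting lists
term1 docs: [1, 4, 7, 22, 23, 25, 26]
term2 docs: [2, 3, 4, 10, 14, 15, 17, 19, 22, 25]
Intersection: [4, 22, 25]
|intersection| = 3

3


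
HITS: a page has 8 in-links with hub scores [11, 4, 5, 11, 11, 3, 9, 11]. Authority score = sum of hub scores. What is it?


Authority = sum of hub scores of in-linkers
In-link 1: hub score = 11
In-link 2: hub score = 4
In-link 3: hub score = 5
In-link 4: hub score = 11
In-link 5: hub score = 11
In-link 6: hub score = 3
In-link 7: hub score = 9
In-link 8: hub score = 11
Authority = 11 + 4 + 5 + 11 + 11 + 3 + 9 + 11 = 65

65


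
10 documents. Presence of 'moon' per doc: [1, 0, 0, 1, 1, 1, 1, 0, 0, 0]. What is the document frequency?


Checking each document for 'moon':
Doc 1: present
Doc 2: absent
Doc 3: absent
Doc 4: present
Doc 5: present
Doc 6: present
Doc 7: present
Doc 8: absent
Doc 9: absent
Doc 10: absent
df = sum of presences = 1 + 0 + 0 + 1 + 1 + 1 + 1 + 0 + 0 + 0 = 5

5


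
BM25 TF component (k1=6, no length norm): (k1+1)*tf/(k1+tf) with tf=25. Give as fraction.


BM25 TF component = (k1+1)*tf / (k1+tf)
k1 = 6, tf = 25
Numerator = (6+1)*25 = 175
Denominator = 6 + 25 = 31
= 175/31 = 175/31

175/31


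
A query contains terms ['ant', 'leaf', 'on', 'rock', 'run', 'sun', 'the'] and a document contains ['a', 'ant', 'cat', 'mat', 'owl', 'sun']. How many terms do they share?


Query terms: ['ant', 'leaf', 'on', 'rock', 'run', 'sun', 'the']
Document terms: ['a', 'ant', 'cat', 'mat', 'owl', 'sun']
Common terms: ['ant', 'sun']
Overlap count = 2

2


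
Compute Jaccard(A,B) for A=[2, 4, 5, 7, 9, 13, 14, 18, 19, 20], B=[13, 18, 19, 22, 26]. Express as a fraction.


A intersect B = [13, 18, 19]
|A intersect B| = 3
A union B = [2, 4, 5, 7, 9, 13, 14, 18, 19, 20, 22, 26]
|A union B| = 12
Jaccard = 3/12 = 1/4

1/4


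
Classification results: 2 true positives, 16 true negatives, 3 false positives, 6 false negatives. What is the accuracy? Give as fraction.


Accuracy = (TP + TN) / (TP + TN + FP + FN)
TP + TN = 2 + 16 = 18
Total = 2 + 16 + 3 + 6 = 27
Accuracy = 18 / 27 = 2/3

2/3


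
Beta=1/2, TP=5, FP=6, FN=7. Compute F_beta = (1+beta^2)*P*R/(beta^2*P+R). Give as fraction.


P = TP/(TP+FP) = 5/11 = 5/11
R = TP/(TP+FN) = 5/12 = 5/12
beta^2 = 1/2^2 = 1/4
(1 + beta^2) = 5/4
Numerator = (1+beta^2)*P*R = 125/528
Denominator = beta^2*P + R = 5/44 + 5/12 = 35/66
F_beta = 25/56

25/56


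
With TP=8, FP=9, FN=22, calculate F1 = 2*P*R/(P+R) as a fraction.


F1 = 2 * P * R / (P + R)
P = TP/(TP+FP) = 8/17 = 8/17
R = TP/(TP+FN) = 8/30 = 4/15
2 * P * R = 2 * 8/17 * 4/15 = 64/255
P + R = 8/17 + 4/15 = 188/255
F1 = 64/255 / 188/255 = 16/47

16/47


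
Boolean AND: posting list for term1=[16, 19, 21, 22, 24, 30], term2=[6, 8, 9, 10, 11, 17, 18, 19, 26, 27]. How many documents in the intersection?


Boolean AND: find intersection of posting lists
term1 docs: [16, 19, 21, 22, 24, 30]
term2 docs: [6, 8, 9, 10, 11, 17, 18, 19, 26, 27]
Intersection: [19]
|intersection| = 1

1


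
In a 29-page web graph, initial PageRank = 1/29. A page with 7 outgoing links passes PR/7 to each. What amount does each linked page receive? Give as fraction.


Initial PR = 1/29 = 1/29
Outlinks = 7
Contribution per link = PR / outlinks
= 1/29 / 7
= 1/203

1/203


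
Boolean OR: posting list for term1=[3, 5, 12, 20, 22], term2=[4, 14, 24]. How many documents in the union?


Boolean OR: find union of posting lists
term1 docs: [3, 5, 12, 20, 22]
term2 docs: [4, 14, 24]
Union: [3, 4, 5, 12, 14, 20, 22, 24]
|union| = 8

8


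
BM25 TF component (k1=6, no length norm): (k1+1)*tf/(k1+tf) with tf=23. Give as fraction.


BM25 TF component = (k1+1)*tf / (k1+tf)
k1 = 6, tf = 23
Numerator = (6+1)*23 = 161
Denominator = 6 + 23 = 29
= 161/29 = 161/29

161/29


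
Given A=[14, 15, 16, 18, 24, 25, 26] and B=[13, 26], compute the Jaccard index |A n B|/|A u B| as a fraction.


A intersect B = [26]
|A intersect B| = 1
A union B = [13, 14, 15, 16, 18, 24, 25, 26]
|A union B| = 8
Jaccard = 1/8 = 1/8

1/8


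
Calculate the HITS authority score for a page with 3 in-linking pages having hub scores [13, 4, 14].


Authority = sum of hub scores of in-linkers
In-link 1: hub score = 13
In-link 2: hub score = 4
In-link 3: hub score = 14
Authority = 13 + 4 + 14 = 31

31


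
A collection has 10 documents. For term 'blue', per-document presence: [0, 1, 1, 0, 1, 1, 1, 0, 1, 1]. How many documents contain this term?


Checking each document for 'blue':
Doc 1: absent
Doc 2: present
Doc 3: present
Doc 4: absent
Doc 5: present
Doc 6: present
Doc 7: present
Doc 8: absent
Doc 9: present
Doc 10: present
df = sum of presences = 0 + 1 + 1 + 0 + 1 + 1 + 1 + 0 + 1 + 1 = 7

7


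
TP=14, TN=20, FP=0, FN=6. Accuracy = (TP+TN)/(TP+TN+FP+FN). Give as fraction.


Accuracy = (TP + TN) / (TP + TN + FP + FN)
TP + TN = 14 + 20 = 34
Total = 14 + 20 + 0 + 6 = 40
Accuracy = 34 / 40 = 17/20

17/20


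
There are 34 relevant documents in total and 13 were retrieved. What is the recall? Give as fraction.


Recall = retrieved_relevant / total_relevant
= 13 / 34
= 13 / (13 + 21)
= 13/34

13/34


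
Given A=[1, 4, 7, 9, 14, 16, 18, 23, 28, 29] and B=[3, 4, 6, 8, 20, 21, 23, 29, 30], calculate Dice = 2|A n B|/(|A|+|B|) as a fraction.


A intersect B = [4, 23, 29]
|A intersect B| = 3
|A| = 10, |B| = 9
Dice = 2*3 / (10+9)
= 6 / 19 = 6/19

6/19


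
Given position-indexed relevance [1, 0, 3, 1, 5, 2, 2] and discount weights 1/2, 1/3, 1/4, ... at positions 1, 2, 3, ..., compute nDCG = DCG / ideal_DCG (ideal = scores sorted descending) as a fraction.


Position discount weights w_i = 1/(i+1) for i=1..7:
Weights = [1/2, 1/3, 1/4, 1/5, 1/6, 1/7, 1/8]
Actual relevance: [1, 0, 3, 1, 5, 2, 2]
DCG = 1/2 + 0/3 + 3/4 + 1/5 + 5/6 + 2/7 + 2/8 = 296/105
Ideal relevance (sorted desc): [5, 3, 2, 2, 1, 1, 0]
Ideal DCG = 5/2 + 3/3 + 2/4 + 2/5 + 1/6 + 1/7 + 0/8 = 989/210
nDCG = DCG / ideal_DCG = 296/105 / 989/210 = 592/989

592/989


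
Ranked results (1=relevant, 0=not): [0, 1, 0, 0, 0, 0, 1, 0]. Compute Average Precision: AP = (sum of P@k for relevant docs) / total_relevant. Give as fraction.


Computing P@k for each relevant position:
Position 1: not relevant
Position 2: relevant, P@2 = 1/2 = 1/2
Position 3: not relevant
Position 4: not relevant
Position 5: not relevant
Position 6: not relevant
Position 7: relevant, P@7 = 2/7 = 2/7
Position 8: not relevant
Sum of P@k = 1/2 + 2/7 = 11/14
AP = 11/14 / 2 = 11/28

11/28


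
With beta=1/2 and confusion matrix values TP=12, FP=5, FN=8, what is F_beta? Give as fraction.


P = TP/(TP+FP) = 12/17 = 12/17
R = TP/(TP+FN) = 12/20 = 3/5
beta^2 = 1/2^2 = 1/4
(1 + beta^2) = 5/4
Numerator = (1+beta^2)*P*R = 9/17
Denominator = beta^2*P + R = 3/17 + 3/5 = 66/85
F_beta = 15/22

15/22


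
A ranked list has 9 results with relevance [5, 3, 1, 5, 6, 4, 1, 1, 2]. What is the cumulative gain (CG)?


Cumulative Gain = sum of relevance scores
Position 1: rel=5, running sum=5
Position 2: rel=3, running sum=8
Position 3: rel=1, running sum=9
Position 4: rel=5, running sum=14
Position 5: rel=6, running sum=20
Position 6: rel=4, running sum=24
Position 7: rel=1, running sum=25
Position 8: rel=1, running sum=26
Position 9: rel=2, running sum=28
CG = 28

28


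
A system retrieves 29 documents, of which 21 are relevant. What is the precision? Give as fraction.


Precision = relevant_retrieved / total_retrieved
= 21 / 29
= 21 / (21 + 8)
= 21/29

21/29


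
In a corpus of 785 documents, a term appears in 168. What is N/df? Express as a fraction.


IDF ratio = N / df
= 785 / 168
= 785/168

785/168


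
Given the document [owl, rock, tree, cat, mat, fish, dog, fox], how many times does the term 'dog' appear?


Document has 8 words
Scanning for 'dog':
Found at positions: [6]
Count = 1

1


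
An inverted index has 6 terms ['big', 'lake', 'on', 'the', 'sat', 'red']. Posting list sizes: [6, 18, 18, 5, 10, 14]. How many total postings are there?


Summing posting list sizes:
'big': 6 postings
'lake': 18 postings
'on': 18 postings
'the': 5 postings
'sat': 10 postings
'red': 14 postings
Total = 6 + 18 + 18 + 5 + 10 + 14 = 71

71


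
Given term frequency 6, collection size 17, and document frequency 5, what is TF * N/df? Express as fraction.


TF * (N/df)
= 6 * (17/5)
= 6 * 17/5
= 102/5

102/5


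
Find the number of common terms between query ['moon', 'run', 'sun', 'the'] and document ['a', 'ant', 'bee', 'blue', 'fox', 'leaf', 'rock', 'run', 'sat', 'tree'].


Query terms: ['moon', 'run', 'sun', 'the']
Document terms: ['a', 'ant', 'bee', 'blue', 'fox', 'leaf', 'rock', 'run', 'sat', 'tree']
Common terms: ['run']
Overlap count = 1

1


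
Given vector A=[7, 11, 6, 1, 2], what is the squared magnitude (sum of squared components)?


|A|^2 = sum of squared components
A[0]^2 = 7^2 = 49
A[1]^2 = 11^2 = 121
A[2]^2 = 6^2 = 36
A[3]^2 = 1^2 = 1
A[4]^2 = 2^2 = 4
Sum = 49 + 121 + 36 + 1 + 4 = 211

211


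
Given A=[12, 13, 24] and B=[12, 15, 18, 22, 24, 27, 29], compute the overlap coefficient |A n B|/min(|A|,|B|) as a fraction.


A intersect B = [12, 24]
|A intersect B| = 2
min(|A|, |B|) = min(3, 7) = 3
Overlap = 2 / 3 = 2/3

2/3


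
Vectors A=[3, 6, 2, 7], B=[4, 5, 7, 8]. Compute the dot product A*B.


Dot product = sum of element-wise products
A[0]*B[0] = 3*4 = 12
A[1]*B[1] = 6*5 = 30
A[2]*B[2] = 2*7 = 14
A[3]*B[3] = 7*8 = 56
Sum = 12 + 30 + 14 + 56 = 112

112


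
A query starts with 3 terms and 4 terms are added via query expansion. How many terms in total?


Original terms: 3
Expansion terms: 4
Total = 3 + 4 = 7

7


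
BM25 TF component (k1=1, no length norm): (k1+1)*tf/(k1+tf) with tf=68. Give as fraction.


BM25 TF component = (k1+1)*tf / (k1+tf)
k1 = 1, tf = 68
Numerator = (1+1)*68 = 136
Denominator = 1 + 68 = 69
= 136/69 = 136/69

136/69


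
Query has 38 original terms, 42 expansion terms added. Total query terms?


Original terms: 38
Expansion terms: 42
Total = 38 + 42 = 80

80


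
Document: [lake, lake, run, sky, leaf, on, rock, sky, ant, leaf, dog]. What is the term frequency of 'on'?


Document has 11 words
Scanning for 'on':
Found at positions: [5]
Count = 1

1


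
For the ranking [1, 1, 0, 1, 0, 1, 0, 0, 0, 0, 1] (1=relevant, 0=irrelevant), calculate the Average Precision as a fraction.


Computing P@k for each relevant position:
Position 1: relevant, P@1 = 1/1 = 1
Position 2: relevant, P@2 = 2/2 = 1
Position 3: not relevant
Position 4: relevant, P@4 = 3/4 = 3/4
Position 5: not relevant
Position 6: relevant, P@6 = 4/6 = 2/3
Position 7: not relevant
Position 8: not relevant
Position 9: not relevant
Position 10: not relevant
Position 11: relevant, P@11 = 5/11 = 5/11
Sum of P@k = 1 + 1 + 3/4 + 2/3 + 5/11 = 511/132
AP = 511/132 / 5 = 511/660

511/660
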